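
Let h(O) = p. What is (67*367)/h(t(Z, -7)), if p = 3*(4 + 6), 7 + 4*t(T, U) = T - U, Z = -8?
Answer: 24589/30 ≈ 819.63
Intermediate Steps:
t(T, U) = -7/4 - U/4 + T/4 (t(T, U) = -7/4 + (T - U)/4 = -7/4 + (-U/4 + T/4) = -7/4 - U/4 + T/4)
p = 30 (p = 3*10 = 30)
h(O) = 30
(67*367)/h(t(Z, -7)) = (67*367)/30 = 24589*(1/30) = 24589/30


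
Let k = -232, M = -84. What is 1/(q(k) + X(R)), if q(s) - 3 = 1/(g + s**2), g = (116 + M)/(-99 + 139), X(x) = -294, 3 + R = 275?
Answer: -269124/78315079 ≈ -0.0034364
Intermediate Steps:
R = 272 (R = -3 + 275 = 272)
g = 4/5 (g = (116 - 84)/(-99 + 139) = 32/40 = 32*(1/40) = 4/5 ≈ 0.80000)
q(s) = 3 + 1/(4/5 + s**2)
1/(q(k) + X(R)) = 1/((17 + 15*(-232)**2)/(4 + 5*(-232)**2) - 294) = 1/((17 + 15*53824)/(4 + 5*53824) - 294) = 1/((17 + 807360)/(4 + 269120) - 294) = 1/(807377/269124 - 294) = 1/(-78315079/269124) = -269124/78315079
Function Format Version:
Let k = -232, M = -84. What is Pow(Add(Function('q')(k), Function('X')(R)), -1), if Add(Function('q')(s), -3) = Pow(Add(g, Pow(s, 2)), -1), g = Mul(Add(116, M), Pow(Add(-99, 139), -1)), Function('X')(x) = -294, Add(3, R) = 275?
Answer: Rational(-269124, 78315079) ≈ -0.0034364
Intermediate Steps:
R = 272 (R = Add(-3, 275) = 272)
g = Rational(4, 5) (g = Mul(Add(116, -84), Pow(Add(-99, 139), -1)) = Mul(32, Pow(40, -1)) = Mul(32, Rational(1, 40)) = Rational(4, 5) ≈ 0.80000)
Function('q')(s) = Add(3, Pow(Add(Rational(4, 5), Pow(s, 2)), -1))
Pow(Add(Function('q')(k), Function('X')(R)), -1) = Pow(Add(Mul(Pow(Add(4, Mul(5, Pow(-232, 2))), -1), Add(17, Mul(15, Pow(-232, 2)))), -294), -1) = Pow(Add(Mul(Pow(Add(4, Mul(5, 53824)), -1), Add(17, Mul(15, 53824))), -294), -1) = Pow(Add(Mul(Pow(Add(4, 269120), -1), Add(17, 807360)), -294), -1) = Pow(Add(Mul(Pow(269124, -1), 807377), -294), -1) = Pow(Add(Mul(Rational(1, 269124), 807377), -294), -1) = Pow(Add(Rational(807377, 269124), -294), -1) = Pow(Rational(-78315079, 269124), -1) = Rational(-269124, 78315079)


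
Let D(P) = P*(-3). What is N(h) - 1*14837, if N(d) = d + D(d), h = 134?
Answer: -15105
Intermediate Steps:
D(P) = -3*P
N(d) = -2*d (N(d) = d - 3*d = -2*d)
N(h) - 1*14837 = -2*134 - 1*14837 = -268 - 14837 = -15105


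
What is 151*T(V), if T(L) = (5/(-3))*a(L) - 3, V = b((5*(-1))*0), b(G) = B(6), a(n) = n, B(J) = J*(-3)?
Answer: 4077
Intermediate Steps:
B(J) = -3*J
b(G) = -18 (b(G) = -3*6 = -18)
V = -18
T(L) = -3 - 5*L/3 (T(L) = (5/(-3))*L - 3 = (5*(-⅓))*L - 3 = -5*L/3 - 3 = -3 - 5*L/3)
151*T(V) = 151*(-3 - 5/3*(-18)) = 151*(-3 + 30) = 151*27 = 4077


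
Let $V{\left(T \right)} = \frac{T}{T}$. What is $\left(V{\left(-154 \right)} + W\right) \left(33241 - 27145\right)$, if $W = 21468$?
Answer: $130875024$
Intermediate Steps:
$V{\left(T \right)} = 1$
$\left(V{\left(-154 \right)} + W\right) \left(33241 - 27145\right) = \left(1 + 21468\right) \left(33241 - 27145\right) = 21469 \cdot 6096 = 130875024$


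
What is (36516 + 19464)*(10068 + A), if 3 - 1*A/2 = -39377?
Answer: 4972591440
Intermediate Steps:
A = 78760 (A = 6 - 2*(-39377) = 6 + 78754 = 78760)
(36516 + 19464)*(10068 + A) = (36516 + 19464)*(10068 + 78760) = 55980*88828 = 4972591440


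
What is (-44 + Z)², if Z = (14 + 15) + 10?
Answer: 25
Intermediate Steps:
Z = 39 (Z = 29 + 10 = 39)
(-44 + Z)² = (-44 + 39)² = (-5)² = 25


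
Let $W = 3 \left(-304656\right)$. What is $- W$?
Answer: $913968$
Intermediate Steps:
$W = -913968$
$- W = \left(-1\right) \left(-913968\right) = 913968$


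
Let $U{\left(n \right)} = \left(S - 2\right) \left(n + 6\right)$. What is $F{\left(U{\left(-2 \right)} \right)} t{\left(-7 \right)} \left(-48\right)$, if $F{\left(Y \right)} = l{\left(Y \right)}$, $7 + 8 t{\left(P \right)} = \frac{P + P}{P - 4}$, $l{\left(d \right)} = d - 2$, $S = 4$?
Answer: $\frac{2268}{11} \approx 206.18$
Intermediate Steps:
$l{\left(d \right)} = -2 + d$
$U{\left(n \right)} = 12 + 2 n$ ($U{\left(n \right)} = \left(4 - 2\right) \left(n + 6\right) = 2 \left(6 + n\right) = 12 + 2 n$)
$t{\left(P \right)} = - \frac{7}{8} + \frac{P}{4 \left(-4 + P\right)}$ ($t{\left(P \right)} = - \frac{7}{8} + \frac{\left(P + P\right) \frac{1}{P - 4}}{8} = - \frac{7}{8} + \frac{2 P \frac{1}{-4 + P}}{8} = - \frac{7}{8} + \frac{P}{4 \left(-4 + P\right)}$)
$F{\left(Y \right)} = -2 + Y$
$F{\left(U{\left(-2 \right)} \right)} t{\left(-7 \right)} \left(-48\right) = \left(-2 + \left(12 + 2 \left(-2\right)\right)\right) \frac{28 - -35}{8 \left(-4 - 7\right)} \left(-48\right) = \left(-2 + \left(12 - 4\right)\right) \frac{28 + 35}{8 \left(-11\right)} \left(-48\right) = \left(-2 + 8\right) \frac{1}{8} \left(- \frac{1}{11}\right) 63 \left(-48\right) = 6 \left(- \frac{63}{88}\right) \left(-48\right) = \left(- \frac{189}{44}\right) \left(-48\right) = \frac{2268}{11}$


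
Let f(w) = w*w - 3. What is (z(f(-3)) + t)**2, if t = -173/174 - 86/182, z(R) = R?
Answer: 5152224841/250715556 ≈ 20.550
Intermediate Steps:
f(w) = -3 + w**2 (f(w) = w**2 - 3 = -3 + w**2)
t = -23225/15834 (t = -173*1/174 - 86*1/182 = -173/174 - 43/91 = -23225/15834 ≈ -1.4668)
(z(f(-3)) + t)**2 = ((-3 + (-3)**2) - 23225/15834)**2 = ((-3 + 9) - 23225/15834)**2 = (6 - 23225/15834)**2 = (71779/15834)**2 = 5152224841/250715556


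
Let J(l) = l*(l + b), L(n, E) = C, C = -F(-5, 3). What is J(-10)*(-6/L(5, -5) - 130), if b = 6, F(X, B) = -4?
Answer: -5260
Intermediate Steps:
C = 4 (C = -1*(-4) = 4)
L(n, E) = 4
J(l) = l*(6 + l) (J(l) = l*(l + 6) = l*(6 + l))
J(-10)*(-6/L(5, -5) - 130) = (-10*(6 - 10))*(-6/4 - 130) = (-10*(-4))*(-6*¼ - 130) = 40*(-3/2 - 130) = 40*(-263/2) = -5260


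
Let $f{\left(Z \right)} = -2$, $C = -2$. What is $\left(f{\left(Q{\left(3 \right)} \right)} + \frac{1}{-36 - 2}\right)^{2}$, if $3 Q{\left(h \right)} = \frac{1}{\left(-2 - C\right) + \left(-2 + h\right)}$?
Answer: $\frac{5929}{1444} \approx 4.106$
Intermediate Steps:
$Q{\left(h \right)} = \frac{1}{3 \left(-2 + h\right)}$ ($Q{\left(h \right)} = \frac{1}{3 \left(\left(-2 - -2\right) + \left(-2 + h\right)\right)} = \frac{1}{3 \left(\left(-2 + 2\right) + \left(-2 + h\right)\right)} = \frac{1}{3 \left(0 + \left(-2 + h\right)\right)} = \frac{1}{3 \left(-2 + h\right)}$)
$\left(f{\left(Q{\left(3 \right)} \right)} + \frac{1}{-36 - 2}\right)^{2} = \left(-2 + \frac{1}{-36 - 2}\right)^{2} = \left(-2 + \frac{1}{-38}\right)^{2} = \left(-2 - \frac{1}{38}\right)^{2} = \left(- \frac{77}{38}\right)^{2} = \frac{5929}{1444}$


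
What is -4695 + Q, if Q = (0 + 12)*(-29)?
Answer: -5043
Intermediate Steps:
Q = -348 (Q = 12*(-29) = -348)
-4695 + Q = -4695 - 348 = -5043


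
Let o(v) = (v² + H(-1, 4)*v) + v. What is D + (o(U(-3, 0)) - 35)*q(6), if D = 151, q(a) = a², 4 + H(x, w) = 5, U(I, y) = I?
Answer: -1001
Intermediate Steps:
H(x, w) = 1 (H(x, w) = -4 + 5 = 1)
o(v) = v² + 2*v (o(v) = (v² + 1*v) + v = (v² + v) + v = (v + v²) + v = v² + 2*v)
D + (o(U(-3, 0)) - 35)*q(6) = 151 + (-3*(2 - 3) - 35)*6² = 151 + (-3*(-1) - 35)*36 = 151 + (3 - 35)*36 = 151 - 32*36 = 151 - 1152 = -1001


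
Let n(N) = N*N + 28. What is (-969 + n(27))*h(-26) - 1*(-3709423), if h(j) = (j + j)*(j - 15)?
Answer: 3257439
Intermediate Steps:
h(j) = 2*j*(-15 + j) (h(j) = (2*j)*(-15 + j) = 2*j*(-15 + j))
n(N) = 28 + N² (n(N) = N² + 28 = 28 + N²)
(-969 + n(27))*h(-26) - 1*(-3709423) = (-969 + (28 + 27²))*(2*(-26)*(-15 - 26)) - 1*(-3709423) = (-969 + (28 + 729))*(2*(-26)*(-41)) + 3709423 = (-969 + 757)*2132 + 3709423 = -212*2132 + 3709423 = -451984 + 3709423 = 3257439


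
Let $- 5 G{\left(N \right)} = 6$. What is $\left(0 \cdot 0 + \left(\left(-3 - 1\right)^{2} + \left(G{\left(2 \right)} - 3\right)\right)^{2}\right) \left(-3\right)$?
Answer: $- \frac{10443}{25} \approx -417.72$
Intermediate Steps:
$G{\left(N \right)} = - \frac{6}{5}$ ($G{\left(N \right)} = \left(- \frac{1}{5}\right) 6 = - \frac{6}{5}$)
$\left(0 \cdot 0 + \left(\left(-3 - 1\right)^{2} + \left(G{\left(2 \right)} - 3\right)\right)^{2}\right) \left(-3\right) = \left(0 \cdot 0 + \left(\left(-3 - 1\right)^{2} - \frac{21}{5}\right)^{2}\right) \left(-3\right) = \left(0 + \left(\left(-4\right)^{2} - \frac{21}{5}\right)^{2}\right) \left(-3\right) = \left(0 + \left(16 - \frac{21}{5}\right)^{2}\right) \left(-3\right) = \left(0 + \left(\frac{59}{5}\right)^{2}\right) \left(-3\right) = \left(0 + \frac{3481}{25}\right) \left(-3\right) = \frac{3481}{25} \left(-3\right) = - \frac{10443}{25}$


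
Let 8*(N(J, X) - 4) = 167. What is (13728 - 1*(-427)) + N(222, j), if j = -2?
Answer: 113439/8 ≈ 14180.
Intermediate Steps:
N(J, X) = 199/8 (N(J, X) = 4 + (1/8)*167 = 4 + 167/8 = 199/8)
(13728 - 1*(-427)) + N(222, j) = (13728 - 1*(-427)) + 199/8 = (13728 + 427) + 199/8 = 14155 + 199/8 = 113439/8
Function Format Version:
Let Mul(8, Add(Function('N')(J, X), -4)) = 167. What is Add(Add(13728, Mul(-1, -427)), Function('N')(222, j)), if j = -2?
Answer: Rational(113439, 8) ≈ 14180.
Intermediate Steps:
Function('N')(J, X) = Rational(199, 8) (Function('N')(J, X) = Add(4, Mul(Rational(1, 8), 167)) = Add(4, Rational(167, 8)) = Rational(199, 8))
Add(Add(13728, Mul(-1, -427)), Function('N')(222, j)) = Add(Add(13728, Mul(-1, -427)), Rational(199, 8)) = Add(Add(13728, 427), Rational(199, 8)) = Add(14155, Rational(199, 8)) = Rational(113439, 8)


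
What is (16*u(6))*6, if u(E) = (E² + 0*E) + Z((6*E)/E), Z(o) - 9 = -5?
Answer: 3840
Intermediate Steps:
Z(o) = 4 (Z(o) = 9 - 5 = 4)
u(E) = 4 + E² (u(E) = (E² + 0*E) + 4 = (E² + 0) + 4 = E² + 4 = 4 + E²)
(16*u(6))*6 = (16*(4 + 6²))*6 = (16*(4 + 36))*6 = (16*40)*6 = 640*6 = 3840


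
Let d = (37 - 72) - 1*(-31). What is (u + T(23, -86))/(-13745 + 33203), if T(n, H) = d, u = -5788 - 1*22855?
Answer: -3183/2162 ≈ -1.4722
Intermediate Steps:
u = -28643 (u = -5788 - 22855 = -28643)
d = -4 (d = -35 + 31 = -4)
T(n, H) = -4
(u + T(23, -86))/(-13745 + 33203) = (-28643 - 4)/(-13745 + 33203) = -28647/19458 = -28647*1/19458 = -3183/2162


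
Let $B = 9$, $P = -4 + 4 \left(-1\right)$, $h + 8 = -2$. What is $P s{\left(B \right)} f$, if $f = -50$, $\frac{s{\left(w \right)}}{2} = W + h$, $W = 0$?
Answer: $-8000$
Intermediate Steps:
$h = -10$ ($h = -8 - 2 = -10$)
$P = -8$ ($P = -4 - 4 = -8$)
$s{\left(w \right)} = -20$ ($s{\left(w \right)} = 2 \left(0 - 10\right) = 2 \left(-10\right) = -20$)
$P s{\left(B \right)} f = \left(-8\right) \left(-20\right) \left(-50\right) = 160 \left(-50\right) = -8000$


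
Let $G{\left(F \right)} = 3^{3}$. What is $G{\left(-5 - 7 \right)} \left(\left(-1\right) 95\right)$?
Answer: $-2565$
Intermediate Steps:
$G{\left(F \right)} = 27$
$G{\left(-5 - 7 \right)} \left(\left(-1\right) 95\right) = 27 \left(\left(-1\right) 95\right) = 27 \left(-95\right) = -2565$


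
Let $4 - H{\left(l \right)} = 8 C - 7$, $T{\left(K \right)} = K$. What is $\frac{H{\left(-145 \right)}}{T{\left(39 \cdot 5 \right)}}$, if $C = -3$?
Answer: $\frac{7}{39} \approx 0.17949$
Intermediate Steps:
$H{\left(l \right)} = 35$ ($H{\left(l \right)} = 4 - \left(8 \left(-3\right) - 7\right) = 4 - \left(-24 - 7\right) = 4 - -31 = 4 + 31 = 35$)
$\frac{H{\left(-145 \right)}}{T{\left(39 \cdot 5 \right)}} = \frac{35}{39 \cdot 5} = \frac{35}{195} = 35 \cdot \frac{1}{195} = \frac{7}{39}$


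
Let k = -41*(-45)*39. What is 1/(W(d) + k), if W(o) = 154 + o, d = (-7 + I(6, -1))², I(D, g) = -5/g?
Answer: 1/72113 ≈ 1.3867e-5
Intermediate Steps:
k = 71955 (k = 1845*39 = 71955)
d = 4 (d = (-7 - 5/(-1))² = (-7 - 5*(-1))² = (-7 + 5)² = (-2)² = 4)
1/(W(d) + k) = 1/((154 + 4) + 71955) = 1/(158 + 71955) = 1/72113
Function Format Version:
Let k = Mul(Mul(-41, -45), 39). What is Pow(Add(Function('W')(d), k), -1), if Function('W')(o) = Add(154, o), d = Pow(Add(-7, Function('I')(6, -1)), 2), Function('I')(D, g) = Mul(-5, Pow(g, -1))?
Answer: Rational(1, 72113) ≈ 1.3867e-5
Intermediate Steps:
k = 71955 (k = Mul(1845, 39) = 71955)
d = 4 (d = Pow(Add(-7, Mul(-5, Pow(-1, -1))), 2) = Pow(Add(-7, Mul(-5, -1)), 2) = Pow(Add(-7, 5), 2) = Pow(-2, 2) = 4)
Pow(Add(Function('W')(d), k), -1) = Pow(Add(Add(154, 4), 71955), -1) = Pow(Add(158, 71955), -1) = Pow(72113, -1) = Rational(1, 72113)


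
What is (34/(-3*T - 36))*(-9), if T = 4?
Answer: 51/8 ≈ 6.3750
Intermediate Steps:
(34/(-3*T - 36))*(-9) = (34/(-3*4 - 36))*(-9) = (34/(-12 - 36))*(-9) = (34/(-48))*(-9) = -1/48*34*(-9) = -17/24*(-9) = 51/8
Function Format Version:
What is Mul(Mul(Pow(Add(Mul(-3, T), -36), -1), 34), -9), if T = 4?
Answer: Rational(51, 8) ≈ 6.3750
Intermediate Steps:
Mul(Mul(Pow(Add(Mul(-3, T), -36), -1), 34), -9) = Mul(Mul(Pow(Add(Mul(-3, 4), -36), -1), 34), -9) = Mul(Mul(Pow(Add(-12, -36), -1), 34), -9) = Mul(Mul(Pow(-48, -1), 34), -9) = Mul(Mul(Rational(-1, 48), 34), -9) = Mul(Rational(-17, 24), -9) = Rational(51, 8)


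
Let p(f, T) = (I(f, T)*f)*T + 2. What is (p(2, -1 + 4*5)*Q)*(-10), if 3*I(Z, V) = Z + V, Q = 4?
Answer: -10720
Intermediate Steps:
I(Z, V) = V/3 + Z/3 (I(Z, V) = (Z + V)/3 = (V + Z)/3 = V/3 + Z/3)
p(f, T) = 2 + T*f*(T/3 + f/3) (p(f, T) = ((T/3 + f/3)*f)*T + 2 = (f*(T/3 + f/3))*T + 2 = T*f*(T/3 + f/3) + 2 = 2 + T*f*(T/3 + f/3))
(p(2, -1 + 4*5)*Q)*(-10) = ((2 + (⅓)*(-1 + 4*5)*2*((-1 + 4*5) + 2))*4)*(-10) = ((2 + (⅓)*(-1 + 20)*2*((-1 + 20) + 2))*4)*(-10) = ((2 + (⅓)*19*2*(19 + 2))*4)*(-10) = ((2 + (⅓)*19*2*21)*4)*(-10) = ((2 + 266)*4)*(-10) = (268*4)*(-10) = 1072*(-10) = -10720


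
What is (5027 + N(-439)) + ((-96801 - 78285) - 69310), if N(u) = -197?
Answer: -239566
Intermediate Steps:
(5027 + N(-439)) + ((-96801 - 78285) - 69310) = (5027 - 197) + ((-96801 - 78285) - 69310) = 4830 + (-175086 - 69310) = 4830 - 244396 = -239566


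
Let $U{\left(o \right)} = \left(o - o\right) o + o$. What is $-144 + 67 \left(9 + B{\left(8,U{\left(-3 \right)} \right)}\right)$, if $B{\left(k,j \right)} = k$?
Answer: $995$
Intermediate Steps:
$U{\left(o \right)} = o$ ($U{\left(o \right)} = 0 o + o = 0 + o = o$)
$-144 + 67 \left(9 + B{\left(8,U{\left(-3 \right)} \right)}\right) = -144 + 67 \left(9 + 8\right) = -144 + 67 \cdot 17 = -144 + 1139 = 995$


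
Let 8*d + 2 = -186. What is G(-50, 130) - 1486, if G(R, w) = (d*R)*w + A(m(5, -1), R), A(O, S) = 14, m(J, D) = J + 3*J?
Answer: 151278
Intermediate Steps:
d = -47/2 (d = -1/4 + (1/8)*(-186) = -1/4 - 93/4 = -47/2 ≈ -23.500)
m(J, D) = 4*J
G(R, w) = 14 - 47*R*w/2 (G(R, w) = (-47*R/2)*w + 14 = -47*R*w/2 + 14 = 14 - 47*R*w/2)
G(-50, 130) - 1486 = (14 - 47/2*(-50)*130) - 1486 = (14 + 152750) - 1486 = 152764 - 1486 = 151278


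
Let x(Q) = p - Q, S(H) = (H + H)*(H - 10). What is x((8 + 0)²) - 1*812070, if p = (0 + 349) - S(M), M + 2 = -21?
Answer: -813303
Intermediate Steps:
M = -23 (M = -2 - 21 = -23)
S(H) = 2*H*(-10 + H) (S(H) = (2*H)*(-10 + H) = 2*H*(-10 + H))
p = -1169 (p = (0 + 349) - 2*(-23)*(-10 - 23) = 349 - 2*(-23)*(-33) = 349 - 1*1518 = 349 - 1518 = -1169)
x(Q) = -1169 - Q
x((8 + 0)²) - 1*812070 = (-1169 - (8 + 0)²) - 1*812070 = (-1169 - 1*8²) - 812070 = (-1169 - 1*64) - 812070 = (-1169 - 64) - 812070 = -1233 - 812070 = -813303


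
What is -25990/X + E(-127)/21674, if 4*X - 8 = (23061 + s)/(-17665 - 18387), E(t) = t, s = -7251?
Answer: -40616723985521/2954231222 ≈ -13749.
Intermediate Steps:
X = 136303/72104 (X = 2 + ((23061 - 7251)/(-17665 - 18387))/4 = 2 + (15810/(-36052))/4 = 2 + (15810*(-1/36052))/4 = 2 + (¼)*(-7905/18026) = 2 - 7905/72104 = 136303/72104 ≈ 1.8904)
-25990/X + E(-127)/21674 = -25990/136303/72104 - 127/21674 = -25990*72104/136303 - 127*1/21674 = -1873982960/136303 - 127/21674 = -40616723985521/2954231222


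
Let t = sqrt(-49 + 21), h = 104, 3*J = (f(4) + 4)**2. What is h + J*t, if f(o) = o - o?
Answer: 104 + 32*I*sqrt(7)/3 ≈ 104.0 + 28.221*I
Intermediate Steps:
f(o) = 0
J = 16/3 (J = (0 + 4)**2/3 = (1/3)*4**2 = (1/3)*16 = 16/3 ≈ 5.3333)
t = 2*I*sqrt(7) (t = sqrt(-28) = 2*I*sqrt(7) ≈ 5.2915*I)
h + J*t = 104 + 16*(2*I*sqrt(7))/3 = 104 + 32*I*sqrt(7)/3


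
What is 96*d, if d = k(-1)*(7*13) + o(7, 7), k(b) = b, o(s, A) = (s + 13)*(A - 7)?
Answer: -8736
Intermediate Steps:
o(s, A) = (-7 + A)*(13 + s) (o(s, A) = (13 + s)*(-7 + A) = (-7 + A)*(13 + s))
d = -91 (d = -7*13 + (-91 - 7*7 + 13*7 + 7*7) = -1*91 + (-91 - 49 + 91 + 49) = -91 + 0 = -91)
96*d = 96*(-91) = -8736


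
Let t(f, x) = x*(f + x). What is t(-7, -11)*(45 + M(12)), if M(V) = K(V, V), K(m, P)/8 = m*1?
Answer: 27918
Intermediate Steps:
K(m, P) = 8*m (K(m, P) = 8*(m*1) = 8*m)
M(V) = 8*V
t(-7, -11)*(45 + M(12)) = (-11*(-7 - 11))*(45 + 8*12) = (-11*(-18))*(45 + 96) = 198*141 = 27918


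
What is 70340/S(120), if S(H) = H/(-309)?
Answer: -362251/2 ≈ -1.8113e+5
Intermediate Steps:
S(H) = -H/309 (S(H) = H*(-1/309) = -H/309)
70340/S(120) = 70340/((-1/309*120)) = 70340/(-40/103) = 70340*(-103/40) = -362251/2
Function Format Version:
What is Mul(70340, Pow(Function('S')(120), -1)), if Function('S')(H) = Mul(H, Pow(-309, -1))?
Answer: Rational(-362251, 2) ≈ -1.8113e+5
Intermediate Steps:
Function('S')(H) = Mul(Rational(-1, 309), H) (Function('S')(H) = Mul(H, Rational(-1, 309)) = Mul(Rational(-1, 309), H))
Mul(70340, Pow(Function('S')(120), -1)) = Mul(70340, Pow(Mul(Rational(-1, 309), 120), -1)) = Mul(70340, Pow(Rational(-40, 103), -1)) = Mul(70340, Rational(-103, 40)) = Rational(-362251, 2)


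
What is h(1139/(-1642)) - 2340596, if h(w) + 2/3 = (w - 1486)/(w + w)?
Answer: -15988314167/6834 ≈ -2.3395e+6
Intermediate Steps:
h(w) = -2/3 + (-1486 + w)/(2*w) (h(w) = -2/3 + (w - 1486)/(w + w) = -2/3 + (-1486 + w)/((2*w)) = -2/3 + (-1486 + w)*(1/(2*w)) = -2/3 + (-1486 + w)/(2*w))
h(1139/(-1642)) - 2340596 = (-4458 - 1139/(-1642))/(6*((1139/(-1642)))) - 2340596 = (-4458 - 1139*(-1)/1642)/(6*((1139*(-1/1642)))) - 2340596 = (-4458 - 1*(-1139/1642))/(6*(-1139/1642)) - 2340596 = (1/6)*(-1642/1139)*(-4458 + 1139/1642) - 2340596 = (1/6)*(-1642/1139)*(-7318897/1642) - 2340596 = 7318897/6834 - 2340596 = -15988314167/6834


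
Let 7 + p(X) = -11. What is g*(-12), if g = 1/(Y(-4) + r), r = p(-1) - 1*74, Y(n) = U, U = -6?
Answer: 6/49 ≈ 0.12245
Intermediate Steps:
p(X) = -18 (p(X) = -7 - 11 = -18)
Y(n) = -6
r = -92 (r = -18 - 1*74 = -18 - 74 = -92)
g = -1/98 (g = 1/(-6 - 92) = 1/(-98) = -1/98 ≈ -0.010204)
g*(-12) = -1/98*(-12) = 6/49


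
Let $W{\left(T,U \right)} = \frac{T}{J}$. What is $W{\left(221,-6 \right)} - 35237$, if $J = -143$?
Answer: $- \frac{387624}{11} \approx -35239.0$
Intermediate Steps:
$W{\left(T,U \right)} = - \frac{T}{143}$ ($W{\left(T,U \right)} = \frac{T}{-143} = T \left(- \frac{1}{143}\right) = - \frac{T}{143}$)
$W{\left(221,-6 \right)} - 35237 = \left(- \frac{1}{143}\right) 221 - 35237 = - \frac{17}{11} - 35237 = - \frac{387624}{11}$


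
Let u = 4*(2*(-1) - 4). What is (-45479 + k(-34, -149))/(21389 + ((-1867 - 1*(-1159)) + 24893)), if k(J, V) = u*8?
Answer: -45671/45574 ≈ -1.0021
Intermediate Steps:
u = -24 (u = 4*(-2 - 4) = 4*(-6) = -24)
k(J, V) = -192 (k(J, V) = -24*8 = -192)
(-45479 + k(-34, -149))/(21389 + ((-1867 - 1*(-1159)) + 24893)) = (-45479 - 192)/(21389 + ((-1867 - 1*(-1159)) + 24893)) = -45671/(21389 + ((-1867 + 1159) + 24893)) = -45671/(21389 + (-708 + 24893)) = -45671/(21389 + 24185) = -45671/45574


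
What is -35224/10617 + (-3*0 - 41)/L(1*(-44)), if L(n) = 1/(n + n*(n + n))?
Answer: -1666352140/10617 ≈ -1.5695e+5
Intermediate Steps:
L(n) = 1/(n + 2*n**2) (L(n) = 1/(n + n*(2*n)) = 1/(n + 2*n**2))
-35224/10617 + (-3*0 - 41)/L(1*(-44)) = -35224/10617 + (-3*0 - 41)/((1/(((1*(-44)))*(1 + 2*(1*(-44)))))) = -35224*1/10617 + (0 - 41)/((1/((-44)*(1 + 2*(-44))))) = -35224/10617 - 41/((-1/(44*(1 - 88)))) = -35224/10617 - 41/((-1/44/(-87))) = -35224/10617 - 41/((-1/44*(-1/87))) = -35224/10617 - 41/1/3828 = -35224/10617 - 41*3828 = -35224/10617 - 156948 = -1666352140/10617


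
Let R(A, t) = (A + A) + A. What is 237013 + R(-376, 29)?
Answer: 235885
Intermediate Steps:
R(A, t) = 3*A (R(A, t) = 2*A + A = 3*A)
237013 + R(-376, 29) = 237013 + 3*(-376) = 237013 - 1128 = 235885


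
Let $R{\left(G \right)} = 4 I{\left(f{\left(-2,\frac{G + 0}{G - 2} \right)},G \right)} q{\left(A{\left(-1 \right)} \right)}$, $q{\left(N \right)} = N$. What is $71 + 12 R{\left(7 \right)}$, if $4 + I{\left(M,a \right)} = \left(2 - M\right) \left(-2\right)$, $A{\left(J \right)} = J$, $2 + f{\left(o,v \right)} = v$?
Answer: $\frac{2563}{5} \approx 512.6$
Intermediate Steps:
$f{\left(o,v \right)} = -2 + v$
$I{\left(M,a \right)} = -8 + 2 M$ ($I{\left(M,a \right)} = -4 + \left(2 - M\right) \left(-2\right) = -4 + \left(-4 + 2 M\right) = -8 + 2 M$)
$R{\left(G \right)} = 48 - \frac{8 G}{-2 + G}$ ($R{\left(G \right)} = 4 \left(-8 + 2 \left(-2 + \frac{G + 0}{G - 2}\right)\right) \left(-1\right) = 4 \left(-8 + 2 \left(-2 + \frac{G}{-2 + G}\right)\right) \left(-1\right) = 4 \left(-8 + \left(-4 + \frac{2 G}{-2 + G}\right)\right) \left(-1\right) = 4 \left(-12 + \frac{2 G}{-2 + G}\right) \left(-1\right) = \left(-48 + \frac{8 G}{-2 + G}\right) \left(-1\right) = 48 - \frac{8 G}{-2 + G}$)
$71 + 12 R{\left(7 \right)} = 71 + 12 \frac{8 \left(-12 + 5 \cdot 7\right)}{-2 + 7} = 71 + 12 \frac{8 \left(-12 + 35\right)}{5} = 71 + 12 \cdot 8 \cdot \frac{1}{5} \cdot 23 = 71 + 12 \cdot \frac{184}{5} = 71 + \frac{2208}{5} = \frac{2563}{5}$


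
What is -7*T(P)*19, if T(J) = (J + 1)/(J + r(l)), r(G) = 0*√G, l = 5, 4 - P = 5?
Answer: 0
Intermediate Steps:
P = -1 (P = 4 - 1*5 = 4 - 5 = -1)
r(G) = 0
T(J) = (1 + J)/J (T(J) = (J + 1)/(J + 0) = (1 + J)/J)
-7*T(P)*19 = -7*(1 - 1)/(-1)*19 = -(-7)*0*19 = -7*0*19 = 0*19 = 0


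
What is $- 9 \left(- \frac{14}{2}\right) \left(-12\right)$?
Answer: $-756$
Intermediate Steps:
$- 9 \left(- \frac{14}{2}\right) \left(-12\right) = - 9 \left(\left(-14\right) \frac{1}{2}\right) \left(-12\right) = \left(-9\right) \left(-7\right) \left(-12\right) = 63 \left(-12\right) = -756$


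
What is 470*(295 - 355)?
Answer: -28200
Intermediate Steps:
470*(295 - 355) = 470*(-60) = -28200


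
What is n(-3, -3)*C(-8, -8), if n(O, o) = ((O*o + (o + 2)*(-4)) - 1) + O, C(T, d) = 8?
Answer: 72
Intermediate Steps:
n(O, o) = -9 + O - 4*o + O*o (n(O, o) = ((O*o + (2 + o)*(-4)) - 1) + O = ((O*o + (-8 - 4*o)) - 1) + O = ((-8 - 4*o + O*o) - 1) + O = (-9 - 4*o + O*o) + O = -9 + O - 4*o + O*o)
n(-3, -3)*C(-8, -8) = (-9 - 3 - 4*(-3) - 3*(-3))*8 = (-9 - 3 + 12 + 9)*8 = 9*8 = 72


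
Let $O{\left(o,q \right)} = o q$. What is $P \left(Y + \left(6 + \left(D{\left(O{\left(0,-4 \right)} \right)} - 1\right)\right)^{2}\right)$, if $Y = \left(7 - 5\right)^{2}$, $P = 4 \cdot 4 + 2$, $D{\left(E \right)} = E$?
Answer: $522$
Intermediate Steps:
$P = 18$ ($P = 16 + 2 = 18$)
$Y = 4$ ($Y = 2^{2} = 4$)
$P \left(Y + \left(6 + \left(D{\left(O{\left(0,-4 \right)} \right)} - 1\right)\right)^{2}\right) = 18 \left(4 + \left(6 + \left(0 \left(-4\right) - 1\right)\right)^{2}\right) = 18 \left(4 + \left(6 + \left(0 - 1\right)\right)^{2}\right) = 18 \left(4 + \left(6 - 1\right)^{2}\right) = 18 \left(4 + 5^{2}\right) = 18 \left(4 + 25\right) = 18 \cdot 29 = 522$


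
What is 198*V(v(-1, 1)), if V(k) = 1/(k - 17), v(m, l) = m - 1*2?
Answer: -99/10 ≈ -9.9000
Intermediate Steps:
v(m, l) = -2 + m (v(m, l) = m - 2 = -2 + m)
V(k) = 1/(-17 + k)
198*V(v(-1, 1)) = 198/(-17 + (-2 - 1)) = 198/(-17 - 3) = 198/(-20) = 198*(-1/20) = -99/10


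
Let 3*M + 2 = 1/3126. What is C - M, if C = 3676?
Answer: 34479779/9378 ≈ 3676.7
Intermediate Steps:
M = -6251/9378 (M = -⅔ + (⅓)/3126 = -⅔ + (⅓)*(1/3126) = -⅔ + 1/9378 = -6251/9378 ≈ -0.66656)
C - M = 3676 - 1*(-6251/9378) = 3676 + 6251/9378 = 34479779/9378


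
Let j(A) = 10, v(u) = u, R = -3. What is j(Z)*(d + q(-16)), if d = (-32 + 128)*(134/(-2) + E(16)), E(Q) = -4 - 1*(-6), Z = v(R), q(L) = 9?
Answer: -62310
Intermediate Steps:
Z = -3
E(Q) = 2 (E(Q) = -4 + 6 = 2)
d = -6240 (d = (-32 + 128)*(134/(-2) + 2) = 96*(134*(-½) + 2) = 96*(-67 + 2) = 96*(-65) = -6240)
j(Z)*(d + q(-16)) = 10*(-6240 + 9) = 10*(-6231) = -62310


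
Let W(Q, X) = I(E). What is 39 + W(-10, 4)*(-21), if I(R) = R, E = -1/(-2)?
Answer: 57/2 ≈ 28.500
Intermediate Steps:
E = ½ (E = -1*(-½) = ½ ≈ 0.50000)
W(Q, X) = ½
39 + W(-10, 4)*(-21) = 39 + (½)*(-21) = 39 - 21/2 = 57/2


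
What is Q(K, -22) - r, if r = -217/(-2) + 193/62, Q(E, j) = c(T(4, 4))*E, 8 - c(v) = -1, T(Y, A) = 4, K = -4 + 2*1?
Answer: -4018/31 ≈ -129.61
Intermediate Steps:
K = -2 (K = -4 + 2 = -2)
c(v) = 9 (c(v) = 8 - 1*(-1) = 8 + 1 = 9)
Q(E, j) = 9*E
r = 3460/31 (r = -217*(-1/2) + 193*(1/62) = 217/2 + 193/62 = 3460/31 ≈ 111.61)
Q(K, -22) - r = 9*(-2) - 1*3460/31 = -18 - 3460/31 = -4018/31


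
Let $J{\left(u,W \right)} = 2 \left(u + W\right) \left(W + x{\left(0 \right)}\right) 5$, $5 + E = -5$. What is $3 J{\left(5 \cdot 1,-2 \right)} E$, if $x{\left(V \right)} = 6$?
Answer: $-3600$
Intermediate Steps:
$E = -10$ ($E = -5 - 5 = -10$)
$J{\left(u,W \right)} = 10 \left(6 + W\right) \left(W + u\right)$ ($J{\left(u,W \right)} = 2 \left(u + W\right) \left(W + 6\right) 5 = 2 \left(W + u\right) \left(6 + W\right) 5 = 2 \left(6 + W\right) \left(W + u\right) 5 = 10 \left(6 + W\right) \left(W + u\right)$)
$3 J{\left(5 \cdot 1,-2 \right)} E = 3 \left(10 \left(-2\right)^{2} + 60 \left(-2\right) + 60 \cdot 5 \cdot 1 + 10 \left(-2\right) 5 \cdot 1\right) \left(-10\right) = 3 \left(10 \cdot 4 - 120 + 60 \cdot 5 + 10 \left(-2\right) 5\right) \left(-10\right) = 3 \left(40 - 120 + 300 - 100\right) \left(-10\right) = 3 \cdot 120 \left(-10\right) = 360 \left(-10\right) = -3600$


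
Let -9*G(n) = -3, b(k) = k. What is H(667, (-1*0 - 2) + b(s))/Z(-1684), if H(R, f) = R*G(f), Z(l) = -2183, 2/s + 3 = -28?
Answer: -667/6549 ≈ -0.10185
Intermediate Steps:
s = -2/31 (s = 2/(-3 - 28) = 2/(-31) = 2*(-1/31) = -2/31 ≈ -0.064516)
G(n) = 1/3 (G(n) = -1/9*(-3) = 1/3)
H(R, f) = R/3 (H(R, f) = R*(1/3) = R/3)
H(667, (-1*0 - 2) + b(s))/Z(-1684) = ((1/3)*667)/(-2183) = (667/3)*(-1/2183) = -667/6549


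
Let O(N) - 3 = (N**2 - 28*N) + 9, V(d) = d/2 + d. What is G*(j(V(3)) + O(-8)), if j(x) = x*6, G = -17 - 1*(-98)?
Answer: 26487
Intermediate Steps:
V(d) = 3*d/2 (V(d) = d*(1/2) + d = d/2 + d = 3*d/2)
G = 81 (G = -17 + 98 = 81)
O(N) = 12 + N**2 - 28*N (O(N) = 3 + ((N**2 - 28*N) + 9) = 3 + (9 + N**2 - 28*N) = 12 + N**2 - 28*N)
j(x) = 6*x
G*(j(V(3)) + O(-8)) = 81*(6*((3/2)*3) + (12 + (-8)**2 - 28*(-8))) = 81*(6*(9/2) + (12 + 64 + 224)) = 81*(27 + 300) = 81*327 = 26487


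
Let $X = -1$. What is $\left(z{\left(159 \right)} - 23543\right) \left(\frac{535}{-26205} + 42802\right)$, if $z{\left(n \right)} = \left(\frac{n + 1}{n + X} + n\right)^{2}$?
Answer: $\frac{2885498763878150}{32709081} \approx 8.8217 \cdot 10^{7}$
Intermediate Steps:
$z{\left(n \right)} = \left(n + \frac{1 + n}{-1 + n}\right)^{2}$ ($z{\left(n \right)} = \left(\frac{n + 1}{n - 1} + n\right)^{2} = \left(\frac{1 + n}{-1 + n} + n\right)^{2} = \left(n + \frac{1 + n}{-1 + n}\right)^{2}$)
$\left(z{\left(159 \right)} - 23543\right) \left(\frac{535}{-26205} + 42802\right) = \left(\frac{\left(1 + 159^{2}\right)^{2}}{\left(-1 + 159\right)^{2}} - 23543\right) \left(\frac{535}{-26205} + 42802\right) = \left(\frac{\left(1 + 25281\right)^{2}}{24964} - 23543\right) \left(535 \left(- \frac{1}{26205}\right) + 42802\right) = \left(25282^{2} \cdot \frac{1}{24964} - 23543\right) \left(- \frac{107}{5241} + 42802\right) = \left(639179524 \cdot \frac{1}{24964} - 23543\right) \frac{224325175}{5241} = \left(\frac{159794881}{6241} - 23543\right) \frac{224325175}{5241} = \frac{12863018}{6241} \cdot \frac{224325175}{5241} = \frac{2885498763878150}{32709081}$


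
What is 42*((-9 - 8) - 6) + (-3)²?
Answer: -957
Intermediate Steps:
42*((-9 - 8) - 6) + (-3)² = 42*(-17 - 6) + 9 = 42*(-23) + 9 = -966 + 9 = -957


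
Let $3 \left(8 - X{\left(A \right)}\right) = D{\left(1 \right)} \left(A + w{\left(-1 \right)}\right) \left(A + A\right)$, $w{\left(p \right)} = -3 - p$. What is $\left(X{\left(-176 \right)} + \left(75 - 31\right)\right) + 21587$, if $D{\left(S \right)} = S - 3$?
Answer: $\frac{190229}{3} \approx 63410.0$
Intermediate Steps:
$D{\left(S \right)} = -3 + S$
$X{\left(A \right)} = 8 + \frac{4 A \left(-2 + A\right)}{3}$ ($X{\left(A \right)} = 8 - \frac{\left(-3 + 1\right) \left(A - 2\right) \left(A + A\right)}{3} = 8 - \frac{\left(-2\right) \left(A + \left(-3 + 1\right)\right) 2 A}{3} = 8 - \frac{\left(-2\right) \left(A - 2\right) 2 A}{3} = 8 - \frac{\left(-2\right) \left(-2 + A\right) 2 A}{3} = 8 - \frac{\left(-2\right) 2 A \left(-2 + A\right)}{3} = 8 - \frac{\left(-4\right) A \left(-2 + A\right)}{3} = 8 + \frac{4 A \left(-2 + A\right)}{3}$)
$\left(X{\left(-176 \right)} + \left(75 - 31\right)\right) + 21587 = \left(\left(8 - - \frac{1408}{3} + \frac{4 \left(-176\right)^{2}}{3}\right) + \left(75 - 31\right)\right) + 21587 = \left(\left(8 + \frac{1408}{3} + \frac{4}{3} \cdot 30976\right) + \left(75 - 31\right)\right) + 21587 = \left(\left(8 + \frac{1408}{3} + \frac{123904}{3}\right) + 44\right) + 21587 = \left(\frac{125336}{3} + 44\right) + 21587 = \frac{125468}{3} + 21587 = \frac{190229}{3}$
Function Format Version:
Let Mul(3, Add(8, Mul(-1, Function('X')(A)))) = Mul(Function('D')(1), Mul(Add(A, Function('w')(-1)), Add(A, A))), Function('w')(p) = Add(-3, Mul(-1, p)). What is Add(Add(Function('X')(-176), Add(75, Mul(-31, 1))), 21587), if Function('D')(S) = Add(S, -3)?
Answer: Rational(190229, 3) ≈ 63410.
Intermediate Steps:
Function('D')(S) = Add(-3, S)
Function('X')(A) = Add(8, Mul(Rational(4, 3), A, Add(-2, A))) (Function('X')(A) = Add(8, Mul(Rational(-1, 3), Mul(Add(-3, 1), Mul(Add(A, Add(-3, Mul(-1, -1))), Add(A, A))))) = Add(8, Mul(Rational(-1, 3), Mul(-2, Mul(Add(A, Add(-3, 1)), Mul(2, A))))) = Add(8, Mul(Rational(-1, 3), Mul(-2, Mul(Add(A, -2), Mul(2, A))))) = Add(8, Mul(Rational(-1, 3), Mul(-2, Mul(Add(-2, A), Mul(2, A))))) = Add(8, Mul(Rational(-1, 3), Mul(-2, Mul(2, A, Add(-2, A))))) = Add(8, Mul(Rational(-1, 3), Mul(-4, A, Add(-2, A)))) = Add(8, Mul(Rational(4, 3), A, Add(-2, A))))
Add(Add(Function('X')(-176), Add(75, Mul(-31, 1))), 21587) = Add(Add(Add(8, Mul(Rational(-8, 3), -176), Mul(Rational(4, 3), Pow(-176, 2))), Add(75, Mul(-31, 1))), 21587) = Add(Add(Add(8, Rational(1408, 3), Mul(Rational(4, 3), 30976)), Add(75, -31)), 21587) = Add(Add(Add(8, Rational(1408, 3), Rational(123904, 3)), 44), 21587) = Add(Add(Rational(125336, 3), 44), 21587) = Add(Rational(125468, 3), 21587) = Rational(190229, 3)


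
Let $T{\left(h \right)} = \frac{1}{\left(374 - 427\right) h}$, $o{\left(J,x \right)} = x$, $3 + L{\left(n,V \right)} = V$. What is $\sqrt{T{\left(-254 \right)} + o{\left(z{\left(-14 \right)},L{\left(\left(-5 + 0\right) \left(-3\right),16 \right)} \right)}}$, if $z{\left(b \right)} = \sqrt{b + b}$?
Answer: $\frac{\sqrt{2355944234}}{13462} \approx 3.6056$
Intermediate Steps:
$L{\left(n,V \right)} = -3 + V$
$z{\left(b \right)} = \sqrt{2} \sqrt{b}$ ($z{\left(b \right)} = \sqrt{2 b} = \sqrt{2} \sqrt{b}$)
$T{\left(h \right)} = - \frac{1}{53 h}$ ($T{\left(h \right)} = \frac{1}{\left(-53\right) h} = - \frac{1}{53 h}$)
$\sqrt{T{\left(-254 \right)} + o{\left(z{\left(-14 \right)},L{\left(\left(-5 + 0\right) \left(-3\right),16 \right)} \right)}} = \sqrt{- \frac{1}{53 \left(-254\right)} + \left(-3 + 16\right)} = \sqrt{\left(- \frac{1}{53}\right) \left(- \frac{1}{254}\right) + 13} = \sqrt{\frac{1}{13462} + 13} = \sqrt{\frac{175007}{13462}} = \frac{\sqrt{2355944234}}{13462}$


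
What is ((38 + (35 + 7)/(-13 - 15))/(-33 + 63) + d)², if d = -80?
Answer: 22344529/3600 ≈ 6206.8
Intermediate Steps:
((38 + (35 + 7)/(-13 - 15))/(-33 + 63) + d)² = ((38 + (35 + 7)/(-13 - 15))/(-33 + 63) - 80)² = ((38 + 42/(-28))/30 - 80)² = ((38 + 42*(-1/28))*(1/30) - 80)² = ((38 - 3/2)*(1/30) - 80)² = ((73/2)*(1/30) - 80)² = (73/60 - 80)² = (-4727/60)² = 22344529/3600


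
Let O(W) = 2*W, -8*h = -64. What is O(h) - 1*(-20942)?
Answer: 20958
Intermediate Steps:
h = 8 (h = -⅛*(-64) = 8)
O(h) - 1*(-20942) = 2*8 - 1*(-20942) = 16 + 20942 = 20958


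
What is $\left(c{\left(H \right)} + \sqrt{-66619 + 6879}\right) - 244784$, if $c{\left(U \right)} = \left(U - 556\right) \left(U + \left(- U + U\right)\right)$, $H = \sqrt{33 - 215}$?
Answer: $-244966 - 556 i \sqrt{182} + 2 i \sqrt{14935} \approx -2.4497 \cdot 10^{5} - 7256.4 i$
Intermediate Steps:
$H = i \sqrt{182}$ ($H = \sqrt{-182} = i \sqrt{182} \approx 13.491 i$)
$c{\left(U \right)} = U \left(-556 + U\right)$ ($c{\left(U \right)} = \left(-556 + U\right) \left(U + 0\right) = \left(-556 + U\right) U = U \left(-556 + U\right)$)
$\left(c{\left(H \right)} + \sqrt{-66619 + 6879}\right) - 244784 = \left(i \sqrt{182} \left(-556 + i \sqrt{182}\right) + \sqrt{-66619 + 6879}\right) - 244784 = \left(i \sqrt{182} \left(-556 + i \sqrt{182}\right) + \sqrt{-59740}\right) - 244784 = \left(i \sqrt{182} \left(-556 + i \sqrt{182}\right) + 2 i \sqrt{14935}\right) - 244784 = \left(2 i \sqrt{14935} + i \sqrt{182} \left(-556 + i \sqrt{182}\right)\right) - 244784 = -244784 + 2 i \sqrt{14935} + i \sqrt{182} \left(-556 + i \sqrt{182}\right)$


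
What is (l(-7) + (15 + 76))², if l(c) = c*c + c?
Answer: 17689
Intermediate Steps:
l(c) = c + c² (l(c) = c² + c = c + c²)
(l(-7) + (15 + 76))² = (-7*(1 - 7) + (15 + 76))² = (-7*(-6) + 91)² = (42 + 91)² = 133² = 17689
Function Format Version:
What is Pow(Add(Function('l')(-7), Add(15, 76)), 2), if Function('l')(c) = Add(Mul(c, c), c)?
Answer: 17689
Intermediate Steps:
Function('l')(c) = Add(c, Pow(c, 2)) (Function('l')(c) = Add(Pow(c, 2), c) = Add(c, Pow(c, 2)))
Pow(Add(Function('l')(-7), Add(15, 76)), 2) = Pow(Add(Mul(-7, Add(1, -7)), Add(15, 76)), 2) = Pow(Add(Mul(-7, -6), 91), 2) = Pow(Add(42, 91), 2) = Pow(133, 2) = 17689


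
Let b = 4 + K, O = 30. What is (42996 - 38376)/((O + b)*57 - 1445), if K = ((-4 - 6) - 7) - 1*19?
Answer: -4620/1559 ≈ -2.9634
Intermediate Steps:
K = -36 (K = (-10 - 7) - 19 = -17 - 19 = -36)
b = -32 (b = 4 - 36 = -32)
(42996 - 38376)/((O + b)*57 - 1445) = (42996 - 38376)/((30 - 32)*57 - 1445) = 4620/(-2*57 - 1445) = 4620/(-114 - 1445) = 4620/(-1559) = 4620*(-1/1559) = -4620/1559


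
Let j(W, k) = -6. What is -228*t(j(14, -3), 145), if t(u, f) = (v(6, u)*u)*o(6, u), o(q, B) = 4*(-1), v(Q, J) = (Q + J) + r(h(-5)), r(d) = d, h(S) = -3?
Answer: 16416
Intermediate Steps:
v(Q, J) = -3 + J + Q (v(Q, J) = (Q + J) - 3 = (J + Q) - 3 = -3 + J + Q)
o(q, B) = -4
t(u, f) = -4*u*(3 + u) (t(u, f) = ((-3 + u + 6)*u)*(-4) = ((3 + u)*u)*(-4) = (u*(3 + u))*(-4) = -4*u*(3 + u))
-228*t(j(14, -3), 145) = -(-912)*(-6)*(3 - 6) = -(-912)*(-6)*(-3) = -228*(-72) = 16416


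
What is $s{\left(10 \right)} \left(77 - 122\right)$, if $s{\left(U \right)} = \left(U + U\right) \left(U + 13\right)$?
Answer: $-20700$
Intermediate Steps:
$s{\left(U \right)} = 2 U \left(13 + U\right)$
$s{\left(10 \right)} \left(77 - 122\right) = 2 \cdot 10 \left(13 + 10\right) \left(77 - 122\right) = 2 \cdot 10 \cdot 23 \left(-45\right) = 460 \left(-45\right) = -20700$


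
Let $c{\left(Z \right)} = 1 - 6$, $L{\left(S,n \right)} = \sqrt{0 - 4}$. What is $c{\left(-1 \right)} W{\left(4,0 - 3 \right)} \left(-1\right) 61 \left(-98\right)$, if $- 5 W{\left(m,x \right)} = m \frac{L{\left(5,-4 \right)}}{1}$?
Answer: $47824 i \approx 47824.0 i$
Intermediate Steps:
$L{\left(S,n \right)} = 2 i$ ($L{\left(S,n \right)} = \sqrt{-4} = 2 i$)
$c{\left(Z \right)} = -5$ ($c{\left(Z \right)} = 1 - 6 = -5$)
$W{\left(m,x \right)} = - \frac{2 i m}{5}$ ($W{\left(m,x \right)} = - \frac{m \frac{2 i}{1}}{5} = - \frac{m 2 i 1}{5} = - \frac{m 2 i}{5} = - \frac{2 i m}{5}$)
$c{\left(-1 \right)} W{\left(4,0 - 3 \right)} \left(-1\right) 61 \left(-98\right) = - 5 \left(\left(- \frac{2}{5}\right) i 4\right) \left(-1\right) 61 \left(-98\right) = - 5 \left(- \frac{8 i}{5}\right) \left(-1\right) 61 \left(-98\right) = 8 i \left(-1\right) 61 \left(-98\right) = - 8 i 61 \left(-98\right) = - 488 i \left(-98\right) = 47824 i$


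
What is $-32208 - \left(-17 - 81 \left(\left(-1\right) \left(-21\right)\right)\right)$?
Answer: $-30490$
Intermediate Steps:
$-32208 - \left(-17 - 81 \left(\left(-1\right) \left(-21\right)\right)\right) = -32208 - \left(-17 - 1701\right) = -32208 - -1718 = -32208 + 1718 = -30490$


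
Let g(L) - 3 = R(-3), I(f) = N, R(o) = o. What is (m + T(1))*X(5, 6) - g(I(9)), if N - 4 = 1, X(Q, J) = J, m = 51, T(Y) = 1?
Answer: 312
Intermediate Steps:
N = 5 (N = 4 + 1 = 5)
I(f) = 5
g(L) = 0 (g(L) = 3 - 3 = 0)
(m + T(1))*X(5, 6) - g(I(9)) = (51 + 1)*6 - 1*0 = 52*6 + 0 = 312 + 0 = 312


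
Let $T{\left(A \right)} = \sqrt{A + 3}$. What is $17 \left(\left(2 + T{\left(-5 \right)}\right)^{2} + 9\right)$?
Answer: $187 + 68 i \sqrt{2} \approx 187.0 + 96.167 i$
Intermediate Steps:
$T{\left(A \right)} = \sqrt{3 + A}$
$17 \left(\left(2 + T{\left(-5 \right)}\right)^{2} + 9\right) = 17 \left(\left(2 + \sqrt{3 - 5}\right)^{2} + 9\right) = 17 \left(\left(2 + \sqrt{-2}\right)^{2} + 9\right) = 17 \left(\left(2 + i \sqrt{2}\right)^{2} + 9\right) = 17 \left(9 + \left(2 + i \sqrt{2}\right)^{2}\right) = 153 + 17 \left(2 + i \sqrt{2}\right)^{2}$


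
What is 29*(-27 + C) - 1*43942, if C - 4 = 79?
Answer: -42318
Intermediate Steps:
C = 83 (C = 4 + 79 = 83)
29*(-27 + C) - 1*43942 = 29*(-27 + 83) - 1*43942 = 29*56 - 43942 = 1624 - 43942 = -42318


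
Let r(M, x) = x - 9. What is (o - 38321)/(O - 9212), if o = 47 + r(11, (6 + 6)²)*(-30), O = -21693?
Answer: 42324/30905 ≈ 1.3695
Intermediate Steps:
r(M, x) = -9 + x
o = -4003 (o = 47 + (-9 + (6 + 6)²)*(-30) = 47 + (-9 + 12²)*(-30) = 47 + (-9 + 144)*(-30) = 47 + 135*(-30) = 47 - 4050 = -4003)
(o - 38321)/(O - 9212) = (-4003 - 38321)/(-21693 - 9212) = -42324/(-30905) = -42324*(-1/30905) = 42324/30905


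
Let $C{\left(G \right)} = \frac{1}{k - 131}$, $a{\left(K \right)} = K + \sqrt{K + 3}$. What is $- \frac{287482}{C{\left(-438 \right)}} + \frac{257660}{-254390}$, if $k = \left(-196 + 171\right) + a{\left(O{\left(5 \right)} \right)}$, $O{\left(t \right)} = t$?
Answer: $\frac{1104301418532}{25439} - 574964 \sqrt{2} \approx 4.2597 \cdot 10^{7}$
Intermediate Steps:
$a{\left(K \right)} = K + \sqrt{3 + K}$
$k = -20 + 2 \sqrt{2}$ ($k = \left(-196 + 171\right) + \left(5 + \sqrt{3 + 5}\right) = -25 + \left(5 + \sqrt{8}\right) = -25 + \left(5 + 2 \sqrt{2}\right) = -20 + 2 \sqrt{2} \approx -17.172$)
$C{\left(G \right)} = \frac{1}{-151 + 2 \sqrt{2}}$ ($C{\left(G \right)} = \frac{1}{\left(-20 + 2 \sqrt{2}\right) - 131} = \frac{1}{-151 + 2 \sqrt{2}}$)
$- \frac{287482}{C{\left(-438 \right)}} + \frac{257660}{-254390} = - \frac{287482}{- \frac{151}{22793} - \frac{2 \sqrt{2}}{22793}} + \frac{257660}{-254390} = - \frac{287482}{- \frac{151}{22793} - \frac{2 \sqrt{2}}{22793}} + 257660 \left(- \frac{1}{254390}\right) = - \frac{287482}{- \frac{151}{22793} - \frac{2 \sqrt{2}}{22793}} - \frac{25766}{25439} = - \frac{25766}{25439} - \frac{287482}{- \frac{151}{22793} - \frac{2 \sqrt{2}}{22793}}$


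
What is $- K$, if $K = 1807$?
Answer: $-1807$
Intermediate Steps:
$- K = \left(-1\right) 1807 = -1807$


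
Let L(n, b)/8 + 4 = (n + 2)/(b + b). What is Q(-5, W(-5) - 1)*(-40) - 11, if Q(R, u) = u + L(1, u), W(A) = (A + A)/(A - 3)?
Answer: -661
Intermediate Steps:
W(A) = 2*A/(-3 + A) (W(A) = (2*A)/(-3 + A) = 2*A/(-3 + A))
L(n, b) = -32 + 4*(2 + n)/b (L(n, b) = -32 + 8*((n + 2)/(b + b)) = -32 + 8*((2 + n)/((2*b))) = -32 + 8*((2 + n)*(1/(2*b))) = -32 + 8*((2 + n)/(2*b)) = -32 + 4*(2 + n)/b)
Q(R, u) = u + 4*(3 - 8*u)/u (Q(R, u) = u + 4*(2 + 1 - 8*u)/u = u + 4*(3 - 8*u)/u)
Q(-5, W(-5) - 1)*(-40) - 11 = (-32 + (2*(-5)/(-3 - 5) - 1) + 12/(2*(-5)/(-3 - 5) - 1))*(-40) - 11 = (-32 + (2*(-5)/(-8) - 1) + 12/(2*(-5)/(-8) - 1))*(-40) - 11 = (-32 + (2*(-5)*(-1/8) - 1) + 12/(2*(-5)*(-1/8) - 1))*(-40) - 11 = (-32 + (5/4 - 1) + 12/(5/4 - 1))*(-40) - 11 = (-32 + 1/4 + 12/(1/4))*(-40) - 11 = (-32 + 1/4 + 12*4)*(-40) - 11 = (-32 + 1/4 + 48)*(-40) - 11 = (65/4)*(-40) - 11 = -650 - 11 = -661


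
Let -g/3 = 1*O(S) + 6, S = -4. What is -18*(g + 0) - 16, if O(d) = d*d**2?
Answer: -3148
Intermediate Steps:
O(d) = d**3
g = 174 (g = -3*(1*(-4)**3 + 6) = -3*(1*(-64) + 6) = -3*(-64 + 6) = -3*(-58) = 174)
-18*(g + 0) - 16 = -18*(174 + 0) - 16 = -18*174 - 16 = -3132 - 16 = -3148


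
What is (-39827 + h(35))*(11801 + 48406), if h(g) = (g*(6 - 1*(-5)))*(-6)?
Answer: -2536942359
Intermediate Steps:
h(g) = -66*g (h(g) = (g*(6 + 5))*(-6) = (g*11)*(-6) = (11*g)*(-6) = -66*g)
(-39827 + h(35))*(11801 + 48406) = (-39827 - 66*35)*(11801 + 48406) = (-39827 - 2310)*60207 = -42137*60207 = -2536942359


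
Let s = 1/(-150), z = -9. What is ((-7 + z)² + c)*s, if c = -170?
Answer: -43/75 ≈ -0.57333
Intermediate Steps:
s = -1/150 ≈ -0.0066667
((-7 + z)² + c)*s = ((-7 - 9)² - 170)*(-1/150) = ((-16)² - 170)*(-1/150) = (256 - 170)*(-1/150) = 86*(-1/150) = -43/75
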